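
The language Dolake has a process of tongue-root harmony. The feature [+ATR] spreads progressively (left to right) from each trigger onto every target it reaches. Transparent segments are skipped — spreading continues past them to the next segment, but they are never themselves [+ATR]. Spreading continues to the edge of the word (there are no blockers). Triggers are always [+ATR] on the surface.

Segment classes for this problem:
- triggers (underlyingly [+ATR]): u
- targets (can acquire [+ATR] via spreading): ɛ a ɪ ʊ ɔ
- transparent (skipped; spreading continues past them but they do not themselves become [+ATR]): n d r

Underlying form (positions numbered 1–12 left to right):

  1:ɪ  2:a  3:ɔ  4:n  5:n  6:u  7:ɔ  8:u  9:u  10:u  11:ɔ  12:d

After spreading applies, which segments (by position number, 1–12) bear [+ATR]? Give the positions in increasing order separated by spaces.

6 7 8 9 10 11

From /u/ at 6 rightward: 7 /ɔ/ → [+ATR]; 8 /u/ is itself a trigger — this domain ends here.
From /u/ at 8 rightward: 9 /u/ is itself a trigger — this domain ends here.
From /u/ at 9 rightward: 10 /u/ is itself a trigger — this domain ends here.
From /u/ at 10 rightward: 11 /ɔ/ → [+ATR]; 12 /d/ transparent; word edge.
Targets with no active source: positions 1 2 3 stay [-ATR].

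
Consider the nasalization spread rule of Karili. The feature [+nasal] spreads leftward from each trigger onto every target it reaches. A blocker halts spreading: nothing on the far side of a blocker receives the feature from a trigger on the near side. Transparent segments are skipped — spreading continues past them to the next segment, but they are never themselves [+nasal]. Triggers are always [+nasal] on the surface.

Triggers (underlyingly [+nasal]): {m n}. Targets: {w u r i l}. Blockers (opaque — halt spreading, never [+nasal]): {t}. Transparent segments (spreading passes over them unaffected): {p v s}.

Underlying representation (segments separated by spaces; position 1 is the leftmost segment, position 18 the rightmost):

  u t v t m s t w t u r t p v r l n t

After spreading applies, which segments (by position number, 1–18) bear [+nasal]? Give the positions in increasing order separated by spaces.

From /m/ at 5 leftward: 4 /t/ blocks.
From /n/ at 17 leftward: 16 /l/ → [+nasal]; 15 /r/ → [+nasal]; 14 /v/ transparent; 13 /p/ transparent; 12 /t/ blocks.
Targets with no active source: positions 1 8 10 11 stay [-nasal].

5 15 16 17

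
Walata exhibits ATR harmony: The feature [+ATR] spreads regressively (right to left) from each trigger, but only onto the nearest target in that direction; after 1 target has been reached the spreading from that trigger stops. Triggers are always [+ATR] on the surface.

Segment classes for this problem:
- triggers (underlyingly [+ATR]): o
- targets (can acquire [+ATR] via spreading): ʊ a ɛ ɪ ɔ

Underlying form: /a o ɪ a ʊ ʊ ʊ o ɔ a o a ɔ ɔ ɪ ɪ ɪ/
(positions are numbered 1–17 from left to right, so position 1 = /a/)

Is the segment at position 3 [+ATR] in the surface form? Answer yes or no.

From /o/ at 2 leftward: 1 /a/ → [+ATR]; bound reached.
From /o/ at 8 leftward: 7 /ʊ/ → [+ATR]; bound reached.
From /o/ at 11 leftward: 10 /a/ → [+ATR]; bound reached.
Targets with no active source: positions 3 4 5 6 9 12 13 14 15 16 17 stay [-ATR].
[+ATR] positions on the surface: 1 2 7 8 10 11.

no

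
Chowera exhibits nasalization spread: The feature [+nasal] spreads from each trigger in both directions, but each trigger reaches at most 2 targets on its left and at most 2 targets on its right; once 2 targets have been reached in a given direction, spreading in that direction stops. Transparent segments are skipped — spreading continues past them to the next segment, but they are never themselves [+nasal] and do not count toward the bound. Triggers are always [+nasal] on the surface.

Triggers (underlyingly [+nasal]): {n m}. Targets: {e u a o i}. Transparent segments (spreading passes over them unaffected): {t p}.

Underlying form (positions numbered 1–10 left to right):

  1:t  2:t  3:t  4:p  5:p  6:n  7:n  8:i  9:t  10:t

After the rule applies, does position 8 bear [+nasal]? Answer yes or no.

yes

From /n/ at 6 rightward: 7 /n/ is itself a trigger — this domain ends here.
From /n/ at 6 leftward: 5 /p/ transparent; 4 /p/ transparent; 3 /t/ transparent; 2 /t/ transparent; 1 /t/ transparent; word edge.
From /n/ at 7 rightward: 8 /i/ → [+nasal]; 9 /t/ transparent; 10 /t/ transparent; word edge.
From /n/ at 7 leftward: 6 /n/ is itself a trigger — this domain ends here.
[+nasal] positions on the surface: 6 7 8.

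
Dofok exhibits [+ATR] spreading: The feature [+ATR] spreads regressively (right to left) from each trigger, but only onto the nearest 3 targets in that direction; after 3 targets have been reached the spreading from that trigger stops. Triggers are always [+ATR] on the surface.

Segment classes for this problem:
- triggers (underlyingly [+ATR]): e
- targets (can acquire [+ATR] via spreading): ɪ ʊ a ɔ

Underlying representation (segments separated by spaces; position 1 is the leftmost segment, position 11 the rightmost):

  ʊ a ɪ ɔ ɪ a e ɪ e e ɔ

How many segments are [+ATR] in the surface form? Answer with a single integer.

From /e/ at 7 leftward: 6 /a/ → [+ATR]; 5 /ɪ/ → [+ATR]; 4 /ɔ/ → [+ATR]; bound reached.
From /e/ at 9 leftward: 8 /ɪ/ → [+ATR]; 7 /e/ is itself a trigger — this domain ends here.
From /e/ at 10 leftward: 9 /e/ is itself a trigger — this domain ends here.
Targets with no active source: positions 1 2 3 11 stay [-ATR].
[+ATR] positions on the surface: 4 5 6 7 8 9 10.

7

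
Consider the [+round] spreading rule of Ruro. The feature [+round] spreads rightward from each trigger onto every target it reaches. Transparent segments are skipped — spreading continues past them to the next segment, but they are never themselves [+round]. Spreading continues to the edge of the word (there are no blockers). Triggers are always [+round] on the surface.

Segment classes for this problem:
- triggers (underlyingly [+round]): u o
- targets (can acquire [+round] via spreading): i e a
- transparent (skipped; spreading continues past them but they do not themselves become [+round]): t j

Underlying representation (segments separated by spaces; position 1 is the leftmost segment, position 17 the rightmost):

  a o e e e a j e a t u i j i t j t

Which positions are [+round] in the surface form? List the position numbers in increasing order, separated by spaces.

2 3 4 5 6 8 9 11 12 14

From /o/ at 2 rightward: 3 /e/ → [+round]; 4 /e/ → [+round]; 5 /e/ → [+round]; 6 /a/ → [+round]; 7 /j/ transparent; 8 /e/ → [+round]; 9 /a/ → [+round]; 10 /t/ transparent; 11 /u/ is itself a trigger — this domain ends here.
From /u/ at 11 rightward: 12 /i/ → [+round]; 13 /j/ transparent; 14 /i/ → [+round]; 15 /t/ transparent; 16 /j/ transparent; 17 /t/ transparent; word edge.
Target with no active source: position 1 stays [-round].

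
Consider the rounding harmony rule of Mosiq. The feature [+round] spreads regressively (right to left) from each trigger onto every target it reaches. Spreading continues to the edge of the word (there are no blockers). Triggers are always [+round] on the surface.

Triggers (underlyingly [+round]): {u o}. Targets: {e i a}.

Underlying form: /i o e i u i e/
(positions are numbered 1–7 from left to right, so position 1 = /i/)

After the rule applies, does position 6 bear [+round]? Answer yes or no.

From /o/ at 2 leftward: 1 /i/ → [+round]; word edge.
From /u/ at 5 leftward: 4 /i/ → [+round]; 3 /e/ → [+round]; 2 /o/ is itself a trigger — this domain ends here.
Targets with no active source: positions 6 7 stay [-round].
[+round] positions on the surface: 1 2 3 4 5.

no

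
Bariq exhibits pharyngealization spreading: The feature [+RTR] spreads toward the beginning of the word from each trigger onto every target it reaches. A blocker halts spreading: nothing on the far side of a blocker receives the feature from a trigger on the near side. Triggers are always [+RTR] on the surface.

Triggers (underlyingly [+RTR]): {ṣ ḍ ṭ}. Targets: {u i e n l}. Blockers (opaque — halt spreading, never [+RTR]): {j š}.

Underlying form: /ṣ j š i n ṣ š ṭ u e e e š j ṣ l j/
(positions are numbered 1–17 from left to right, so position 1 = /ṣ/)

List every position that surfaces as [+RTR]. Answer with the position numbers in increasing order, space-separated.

1 4 5 6 8 15

From /ṣ/ at 1 leftward: word edge.
From /ṣ/ at 6 leftward: 5 /n/ → [+RTR]; 4 /i/ → [+RTR]; 3 /š/ blocks.
From /ṭ/ at 8 leftward: 7 /š/ blocks.
From /ṣ/ at 15 leftward: 14 /j/ blocks.
Targets with no active source: positions 9 10 11 12 16 stay [-emphatic].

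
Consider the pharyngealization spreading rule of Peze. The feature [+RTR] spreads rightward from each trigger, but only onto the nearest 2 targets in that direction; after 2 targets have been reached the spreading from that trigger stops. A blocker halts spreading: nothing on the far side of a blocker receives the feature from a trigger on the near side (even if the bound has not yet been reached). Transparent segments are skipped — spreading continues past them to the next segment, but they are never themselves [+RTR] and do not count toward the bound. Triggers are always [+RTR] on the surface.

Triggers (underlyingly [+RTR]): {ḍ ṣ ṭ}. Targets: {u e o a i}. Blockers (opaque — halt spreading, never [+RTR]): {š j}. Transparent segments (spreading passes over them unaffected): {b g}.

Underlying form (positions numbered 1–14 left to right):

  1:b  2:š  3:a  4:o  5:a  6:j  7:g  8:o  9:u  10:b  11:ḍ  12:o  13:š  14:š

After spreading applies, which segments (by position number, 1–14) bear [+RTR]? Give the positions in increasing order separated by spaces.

11 12

From /ḍ/ at 11 rightward: 12 /o/ → [+RTR]; 13 /š/ blocks.
Targets with no active source: positions 3 4 5 8 9 stay [-emphatic].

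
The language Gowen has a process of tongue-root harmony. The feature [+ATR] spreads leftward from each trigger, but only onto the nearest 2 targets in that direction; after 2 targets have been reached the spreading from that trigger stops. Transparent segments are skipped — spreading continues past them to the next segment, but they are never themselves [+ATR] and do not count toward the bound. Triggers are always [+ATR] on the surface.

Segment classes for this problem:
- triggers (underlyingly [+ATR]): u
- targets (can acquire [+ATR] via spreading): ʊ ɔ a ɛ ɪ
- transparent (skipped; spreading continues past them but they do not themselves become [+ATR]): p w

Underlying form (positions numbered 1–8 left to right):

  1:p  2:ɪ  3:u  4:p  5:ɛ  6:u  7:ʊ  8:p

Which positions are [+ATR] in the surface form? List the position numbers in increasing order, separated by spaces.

2 3 5 6

From /u/ at 3 leftward: 2 /ɪ/ → [+ATR]; 1 /p/ transparent; word edge.
From /u/ at 6 leftward: 5 /ɛ/ → [+ATR]; 4 /p/ transparent; 3 /u/ is itself a trigger — this domain ends here.
Target with no active source: position 7 stays [-ATR].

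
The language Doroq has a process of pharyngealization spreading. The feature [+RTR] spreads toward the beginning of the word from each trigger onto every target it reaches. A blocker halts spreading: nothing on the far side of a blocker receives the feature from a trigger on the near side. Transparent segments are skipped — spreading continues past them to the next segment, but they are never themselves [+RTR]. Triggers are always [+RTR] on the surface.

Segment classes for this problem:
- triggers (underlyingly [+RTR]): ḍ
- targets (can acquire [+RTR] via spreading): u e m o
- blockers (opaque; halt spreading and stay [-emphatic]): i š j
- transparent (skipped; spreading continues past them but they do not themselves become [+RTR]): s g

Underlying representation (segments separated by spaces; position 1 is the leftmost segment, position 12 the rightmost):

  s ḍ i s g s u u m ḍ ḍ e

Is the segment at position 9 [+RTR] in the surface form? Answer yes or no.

From /ḍ/ at 2 leftward: 1 /s/ transparent; word edge.
From /ḍ/ at 10 leftward: 9 /m/ → [+RTR]; 8 /u/ → [+RTR]; 7 /u/ → [+RTR]; 6 /s/ transparent; 5 /g/ transparent; 4 /s/ transparent; 3 /i/ blocks.
From /ḍ/ at 11 leftward: 10 /ḍ/ is itself a trigger — this domain ends here.
Target with no active source: position 12 stays [-emphatic].
[+RTR] positions on the surface: 2 7 8 9 10 11.

yes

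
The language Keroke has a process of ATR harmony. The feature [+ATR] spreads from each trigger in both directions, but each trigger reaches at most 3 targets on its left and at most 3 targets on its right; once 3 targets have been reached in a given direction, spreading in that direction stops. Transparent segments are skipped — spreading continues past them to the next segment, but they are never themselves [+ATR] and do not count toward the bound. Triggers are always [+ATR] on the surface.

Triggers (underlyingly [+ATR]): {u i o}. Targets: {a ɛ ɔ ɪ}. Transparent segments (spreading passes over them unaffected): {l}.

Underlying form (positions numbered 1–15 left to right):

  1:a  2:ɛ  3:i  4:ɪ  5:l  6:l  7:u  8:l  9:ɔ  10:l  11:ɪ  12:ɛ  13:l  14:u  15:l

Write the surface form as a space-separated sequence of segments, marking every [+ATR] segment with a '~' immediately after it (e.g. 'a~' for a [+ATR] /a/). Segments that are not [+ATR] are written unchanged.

a~ ɛ~ i~ ɪ~ l l u~ l ɔ~ l ɪ~ ɛ~ l u~ l

From /i/ at 3 rightward: 4 /ɪ/ → [+ATR]; 5 /l/ transparent; 6 /l/ transparent; 7 /u/ is itself a trigger — this domain ends here.
From /i/ at 3 leftward: 2 /ɛ/ → [+ATR]; 1 /a/ → [+ATR]; word edge.
From /u/ at 7 rightward: 8 /l/ transparent; 9 /ɔ/ → [+ATR]; 10 /l/ transparent; 11 /ɪ/ → [+ATR]; 12 /ɛ/ → [+ATR]; bound reached.
From /u/ at 7 leftward: 6 /l/ transparent; 5 /l/ transparent; 4 /ɪ/ → [+ATR]; 3 /i/ is itself a trigger — this domain ends here.
From /u/ at 14 rightward: 15 /l/ transparent; word edge.
From /u/ at 14 leftward: 13 /l/ transparent; 12 /ɛ/ → [+ATR]; 11 /ɪ/ → [+ATR]; 10 /l/ transparent; 9 /ɔ/ → [+ATR]; bound reached.
[+ATR] positions on the surface: 1 2 3 4 7 9 11 12 14.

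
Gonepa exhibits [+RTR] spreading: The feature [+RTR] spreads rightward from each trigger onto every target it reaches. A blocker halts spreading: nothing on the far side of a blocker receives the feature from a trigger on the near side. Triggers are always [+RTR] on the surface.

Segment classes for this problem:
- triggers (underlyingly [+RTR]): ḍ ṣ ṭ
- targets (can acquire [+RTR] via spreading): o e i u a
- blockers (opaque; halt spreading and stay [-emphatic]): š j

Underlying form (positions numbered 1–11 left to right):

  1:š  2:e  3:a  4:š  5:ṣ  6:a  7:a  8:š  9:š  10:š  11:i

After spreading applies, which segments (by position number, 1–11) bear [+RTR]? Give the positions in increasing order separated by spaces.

From /ṣ/ at 5 rightward: 6 /a/ → [+RTR]; 7 /a/ → [+RTR]; 8 /š/ blocks.
Targets with no active source: positions 2 3 11 stay [-emphatic].

5 6 7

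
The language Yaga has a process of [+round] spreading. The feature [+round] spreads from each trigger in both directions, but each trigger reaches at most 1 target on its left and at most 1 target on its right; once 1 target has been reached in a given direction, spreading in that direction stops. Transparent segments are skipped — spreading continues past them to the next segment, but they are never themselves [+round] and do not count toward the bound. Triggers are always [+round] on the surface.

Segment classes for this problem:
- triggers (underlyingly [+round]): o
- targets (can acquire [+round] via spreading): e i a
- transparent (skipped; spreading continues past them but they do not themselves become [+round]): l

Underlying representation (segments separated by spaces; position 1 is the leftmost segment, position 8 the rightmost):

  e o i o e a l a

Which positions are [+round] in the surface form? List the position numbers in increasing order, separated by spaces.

From /o/ at 2 rightward: 3 /i/ → [+round]; bound reached.
From /o/ at 2 leftward: 1 /e/ → [+round]; bound reached.
From /o/ at 4 rightward: 5 /e/ → [+round]; bound reached.
From /o/ at 4 leftward: 3 /i/ → [+round]; bound reached.
Targets with no active source: positions 6 8 stay [-round].

1 2 3 4 5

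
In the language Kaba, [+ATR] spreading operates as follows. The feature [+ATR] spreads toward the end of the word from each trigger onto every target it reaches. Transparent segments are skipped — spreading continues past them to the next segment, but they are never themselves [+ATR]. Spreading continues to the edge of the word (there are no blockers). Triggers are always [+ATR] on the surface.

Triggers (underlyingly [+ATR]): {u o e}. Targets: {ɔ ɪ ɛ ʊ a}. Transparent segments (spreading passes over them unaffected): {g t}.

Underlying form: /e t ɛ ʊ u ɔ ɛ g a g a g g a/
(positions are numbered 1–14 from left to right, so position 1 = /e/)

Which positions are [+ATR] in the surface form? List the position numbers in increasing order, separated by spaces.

From /e/ at 1 rightward: 2 /t/ transparent; 3 /ɛ/ → [+ATR]; 4 /ʊ/ → [+ATR]; 5 /u/ is itself a trigger — this domain ends here.
From /u/ at 5 rightward: 6 /ɔ/ → [+ATR]; 7 /ɛ/ → [+ATR]; 8 /g/ transparent; 9 /a/ → [+ATR]; 10 /g/ transparent; 11 /a/ → [+ATR]; 12 /g/ transparent; 13 /g/ transparent; 14 /a/ → [+ATR]; word edge.

1 3 4 5 6 7 9 11 14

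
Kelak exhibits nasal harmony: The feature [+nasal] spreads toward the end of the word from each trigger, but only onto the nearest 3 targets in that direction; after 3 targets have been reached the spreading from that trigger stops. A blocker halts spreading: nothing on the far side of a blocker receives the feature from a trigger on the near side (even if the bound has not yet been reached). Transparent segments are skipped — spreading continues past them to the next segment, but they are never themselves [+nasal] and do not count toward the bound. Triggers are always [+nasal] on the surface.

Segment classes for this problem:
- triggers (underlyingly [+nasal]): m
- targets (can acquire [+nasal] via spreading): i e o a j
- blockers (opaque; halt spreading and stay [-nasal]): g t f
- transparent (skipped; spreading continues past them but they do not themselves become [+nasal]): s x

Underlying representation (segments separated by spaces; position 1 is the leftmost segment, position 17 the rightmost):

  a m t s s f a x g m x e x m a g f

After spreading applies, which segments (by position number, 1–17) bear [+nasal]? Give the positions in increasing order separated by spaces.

2 10 12 14 15

From /m/ at 2 rightward: 3 /t/ blocks.
From /m/ at 10 rightward: 11 /x/ transparent; 12 /e/ → [+nasal]; 13 /x/ transparent; 14 /m/ is itself a trigger — this domain ends here.
From /m/ at 14 rightward: 15 /a/ → [+nasal]; 16 /g/ blocks.
Targets with no active source: positions 1 7 stay [-nasal].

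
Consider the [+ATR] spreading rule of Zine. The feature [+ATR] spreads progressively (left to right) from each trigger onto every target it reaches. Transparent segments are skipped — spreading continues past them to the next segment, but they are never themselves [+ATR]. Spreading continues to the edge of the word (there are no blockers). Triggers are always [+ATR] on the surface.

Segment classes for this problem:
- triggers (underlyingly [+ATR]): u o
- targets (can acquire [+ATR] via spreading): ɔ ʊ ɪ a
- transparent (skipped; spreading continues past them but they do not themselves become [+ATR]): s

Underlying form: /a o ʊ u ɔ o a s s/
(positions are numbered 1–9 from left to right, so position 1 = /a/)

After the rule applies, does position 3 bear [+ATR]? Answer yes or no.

yes

From /o/ at 2 rightward: 3 /ʊ/ → [+ATR]; 4 /u/ is itself a trigger — this domain ends here.
From /u/ at 4 rightward: 5 /ɔ/ → [+ATR]; 6 /o/ is itself a trigger — this domain ends here.
From /o/ at 6 rightward: 7 /a/ → [+ATR]; 8 /s/ transparent; 9 /s/ transparent; word edge.
Target with no active source: position 1 stays [-ATR].
[+ATR] positions on the surface: 2 3 4 5 6 7.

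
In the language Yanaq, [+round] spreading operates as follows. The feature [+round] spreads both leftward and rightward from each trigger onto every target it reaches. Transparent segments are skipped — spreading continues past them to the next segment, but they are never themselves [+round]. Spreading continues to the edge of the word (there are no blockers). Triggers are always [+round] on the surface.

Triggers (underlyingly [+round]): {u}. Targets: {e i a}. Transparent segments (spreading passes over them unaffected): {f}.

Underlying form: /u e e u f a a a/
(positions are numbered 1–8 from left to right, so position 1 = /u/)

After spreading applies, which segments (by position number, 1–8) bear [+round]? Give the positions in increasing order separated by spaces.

1 2 3 4 6 7 8

From /u/ at 1 rightward: 2 /e/ → [+round]; 3 /e/ → [+round]; 4 /u/ is itself a trigger — this domain ends here.
From /u/ at 1 leftward: word edge.
From /u/ at 4 rightward: 5 /f/ transparent; 6 /a/ → [+round]; 7 /a/ → [+round]; 8 /a/ → [+round]; word edge.
From /u/ at 4 leftward: 3 /e/ → [+round]; 2 /e/ → [+round]; 1 /u/ is itself a trigger — this domain ends here.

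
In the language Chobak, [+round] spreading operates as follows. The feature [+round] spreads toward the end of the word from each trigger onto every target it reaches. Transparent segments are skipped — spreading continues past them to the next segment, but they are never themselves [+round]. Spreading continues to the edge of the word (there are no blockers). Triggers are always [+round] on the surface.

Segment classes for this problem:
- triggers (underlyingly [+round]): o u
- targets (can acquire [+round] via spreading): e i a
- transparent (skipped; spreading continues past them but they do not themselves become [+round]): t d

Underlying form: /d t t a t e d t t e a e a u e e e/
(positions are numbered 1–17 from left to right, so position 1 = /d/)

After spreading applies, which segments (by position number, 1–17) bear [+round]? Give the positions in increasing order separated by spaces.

From /u/ at 14 rightward: 15 /e/ → [+round]; 16 /e/ → [+round]; 17 /e/ → [+round]; word edge.
Targets with no active source: positions 4 6 10 11 12 13 stay [-round].

14 15 16 17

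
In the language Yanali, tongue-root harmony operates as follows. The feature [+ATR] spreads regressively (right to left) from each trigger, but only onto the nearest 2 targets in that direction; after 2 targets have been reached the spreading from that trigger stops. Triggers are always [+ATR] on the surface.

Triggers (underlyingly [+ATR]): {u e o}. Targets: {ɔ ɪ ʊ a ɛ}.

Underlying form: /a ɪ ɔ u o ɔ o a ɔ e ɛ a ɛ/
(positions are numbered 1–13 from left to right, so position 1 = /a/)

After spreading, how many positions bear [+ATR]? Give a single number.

9

From /u/ at 4 leftward: 3 /ɔ/ → [+ATR]; 2 /ɪ/ → [+ATR]; bound reached.
From /o/ at 5 leftward: 4 /u/ is itself a trigger — this domain ends here.
From /o/ at 7 leftward: 6 /ɔ/ → [+ATR]; 5 /o/ is itself a trigger — this domain ends here.
From /e/ at 10 leftward: 9 /ɔ/ → [+ATR]; 8 /a/ → [+ATR]; bound reached.
Targets with no active source: positions 1 11 12 13 stay [-ATR].
[+ATR] positions on the surface: 2 3 4 5 6 7 8 9 10.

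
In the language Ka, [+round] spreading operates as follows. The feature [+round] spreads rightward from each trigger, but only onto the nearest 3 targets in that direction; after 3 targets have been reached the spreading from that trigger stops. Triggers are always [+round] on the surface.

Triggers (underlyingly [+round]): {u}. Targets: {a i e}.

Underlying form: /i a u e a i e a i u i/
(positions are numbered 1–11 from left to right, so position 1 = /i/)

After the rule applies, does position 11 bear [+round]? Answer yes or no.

yes

From /u/ at 3 rightward: 4 /e/ → [+round]; 5 /a/ → [+round]; 6 /i/ → [+round]; bound reached.
From /u/ at 10 rightward: 11 /i/ → [+round]; word edge.
Targets with no active source: positions 1 2 7 8 9 stay [-round].
[+round] positions on the surface: 3 4 5 6 10 11.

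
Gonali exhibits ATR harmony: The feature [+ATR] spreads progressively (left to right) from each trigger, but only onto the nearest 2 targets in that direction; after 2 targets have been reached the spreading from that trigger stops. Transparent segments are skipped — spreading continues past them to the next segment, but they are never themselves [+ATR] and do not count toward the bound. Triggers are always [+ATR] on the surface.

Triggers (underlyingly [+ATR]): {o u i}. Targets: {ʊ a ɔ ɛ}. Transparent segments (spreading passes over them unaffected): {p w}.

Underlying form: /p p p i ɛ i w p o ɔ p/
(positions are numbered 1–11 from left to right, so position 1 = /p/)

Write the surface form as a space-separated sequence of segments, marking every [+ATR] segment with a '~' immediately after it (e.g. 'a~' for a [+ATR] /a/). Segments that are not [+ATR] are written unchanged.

p p p i~ ɛ~ i~ w p o~ ɔ~ p

From /i/ at 4 rightward: 5 /ɛ/ → [+ATR]; 6 /i/ is itself a trigger — this domain ends here.
From /i/ at 6 rightward: 7 /w/ transparent; 8 /p/ transparent; 9 /o/ is itself a trigger — this domain ends here.
From /o/ at 9 rightward: 10 /ɔ/ → [+ATR]; 11 /p/ transparent; word edge.
[+ATR] positions on the surface: 4 5 6 9 10.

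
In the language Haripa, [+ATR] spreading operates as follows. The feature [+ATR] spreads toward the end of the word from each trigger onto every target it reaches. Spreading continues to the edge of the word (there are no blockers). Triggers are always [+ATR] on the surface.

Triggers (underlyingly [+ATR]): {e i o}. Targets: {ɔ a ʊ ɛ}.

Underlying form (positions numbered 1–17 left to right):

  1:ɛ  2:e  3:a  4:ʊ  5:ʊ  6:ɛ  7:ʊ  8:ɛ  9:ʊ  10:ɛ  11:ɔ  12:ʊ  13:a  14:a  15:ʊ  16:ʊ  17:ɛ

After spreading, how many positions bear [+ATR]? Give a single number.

From /e/ at 2 rightward: 3 /a/ → [+ATR]; 4 /ʊ/ → [+ATR]; 5 /ʊ/ → [+ATR]; 6 /ɛ/ → [+ATR]; 7 /ʊ/ → [+ATR]; 8 /ɛ/ → [+ATR]; 9 /ʊ/ → [+ATR]; 10 /ɛ/ → [+ATR]; 11 /ɔ/ → [+ATR]; 12 /ʊ/ → [+ATR]; 13 /a/ → [+ATR]; 14 /a/ → [+ATR]; 15 /ʊ/ → [+ATR]; 16 /ʊ/ → [+ATR]; 17 /ɛ/ → [+ATR]; word edge.
Target with no active source: position 1 stays [-ATR].
[+ATR] positions on the surface: 2 3 4 5 6 7 8 9 10 11 12 13 14 15 16 17.

16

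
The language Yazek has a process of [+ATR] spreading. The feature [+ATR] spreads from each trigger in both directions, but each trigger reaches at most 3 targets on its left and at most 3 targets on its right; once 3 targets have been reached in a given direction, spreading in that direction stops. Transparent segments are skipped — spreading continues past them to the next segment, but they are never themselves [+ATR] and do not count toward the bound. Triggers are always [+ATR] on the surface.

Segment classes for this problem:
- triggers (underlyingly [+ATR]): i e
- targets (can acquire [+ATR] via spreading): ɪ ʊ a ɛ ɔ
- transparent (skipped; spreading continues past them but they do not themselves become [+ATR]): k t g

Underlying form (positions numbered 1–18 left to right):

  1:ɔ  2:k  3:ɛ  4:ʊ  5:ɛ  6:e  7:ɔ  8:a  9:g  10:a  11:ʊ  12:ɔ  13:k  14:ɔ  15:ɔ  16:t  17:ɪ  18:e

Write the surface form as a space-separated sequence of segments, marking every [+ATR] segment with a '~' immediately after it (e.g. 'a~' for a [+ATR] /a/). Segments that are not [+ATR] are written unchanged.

From /e/ at 6 rightward: 7 /ɔ/ → [+ATR]; 8 /a/ → [+ATR]; 9 /g/ transparent; 10 /a/ → [+ATR]; bound reached.
From /e/ at 6 leftward: 5 /ɛ/ → [+ATR]; 4 /ʊ/ → [+ATR]; 3 /ɛ/ → [+ATR]; bound reached.
From /e/ at 18 rightward: word edge.
From /e/ at 18 leftward: 17 /ɪ/ → [+ATR]; 16 /t/ transparent; 15 /ɔ/ → [+ATR]; 14 /ɔ/ → [+ATR]; bound reached.
Targets with no active source: positions 1 11 12 stay [-ATR].
[+ATR] positions on the surface: 3 4 5 6 7 8 10 14 15 17 18.

ɔ k ɛ~ ʊ~ ɛ~ e~ ɔ~ a~ g a~ ʊ ɔ k ɔ~ ɔ~ t ɪ~ e~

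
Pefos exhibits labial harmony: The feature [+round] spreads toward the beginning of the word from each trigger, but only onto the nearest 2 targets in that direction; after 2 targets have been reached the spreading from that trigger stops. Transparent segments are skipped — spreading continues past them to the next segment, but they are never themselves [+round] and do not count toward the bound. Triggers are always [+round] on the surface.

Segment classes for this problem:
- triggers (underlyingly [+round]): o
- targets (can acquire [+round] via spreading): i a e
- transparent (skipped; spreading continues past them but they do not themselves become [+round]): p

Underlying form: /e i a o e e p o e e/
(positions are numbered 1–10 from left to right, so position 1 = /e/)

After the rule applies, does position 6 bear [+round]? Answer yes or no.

yes

From /o/ at 4 leftward: 3 /a/ → [+round]; 2 /i/ → [+round]; bound reached.
From /o/ at 8 leftward: 7 /p/ transparent; 6 /e/ → [+round]; 5 /e/ → [+round]; bound reached.
Targets with no active source: positions 1 9 10 stay [-round].
[+round] positions on the surface: 2 3 4 5 6 8.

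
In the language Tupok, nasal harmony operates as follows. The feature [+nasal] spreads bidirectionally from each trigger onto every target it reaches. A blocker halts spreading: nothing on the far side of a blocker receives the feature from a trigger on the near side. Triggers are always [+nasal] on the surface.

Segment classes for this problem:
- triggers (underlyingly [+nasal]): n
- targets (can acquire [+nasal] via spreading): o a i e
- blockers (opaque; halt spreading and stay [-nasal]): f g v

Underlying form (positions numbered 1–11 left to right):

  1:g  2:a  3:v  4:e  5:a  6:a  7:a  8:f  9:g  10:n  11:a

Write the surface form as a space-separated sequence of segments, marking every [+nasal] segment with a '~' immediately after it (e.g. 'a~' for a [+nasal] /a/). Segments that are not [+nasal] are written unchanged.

g a v e a a a f g n~ a~

From /n/ at 10 rightward: 11 /a/ → [+nasal]; word edge.
From /n/ at 10 leftward: 9 /g/ blocks.
Targets with no active source: positions 2 4 5 6 7 stay [-nasal].
[+nasal] positions on the surface: 10 11.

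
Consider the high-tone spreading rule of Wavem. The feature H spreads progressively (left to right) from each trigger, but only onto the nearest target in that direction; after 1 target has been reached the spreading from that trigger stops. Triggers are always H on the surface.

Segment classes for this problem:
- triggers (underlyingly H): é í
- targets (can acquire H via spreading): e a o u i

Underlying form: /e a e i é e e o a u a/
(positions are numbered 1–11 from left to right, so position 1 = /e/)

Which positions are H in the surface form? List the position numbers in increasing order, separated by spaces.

5 6

From /é/ at 5 rightward: 6 /e/ → H; bound reached.
Targets with no active source: positions 1 2 3 4 7 8 9 10 11 stay [-high tone].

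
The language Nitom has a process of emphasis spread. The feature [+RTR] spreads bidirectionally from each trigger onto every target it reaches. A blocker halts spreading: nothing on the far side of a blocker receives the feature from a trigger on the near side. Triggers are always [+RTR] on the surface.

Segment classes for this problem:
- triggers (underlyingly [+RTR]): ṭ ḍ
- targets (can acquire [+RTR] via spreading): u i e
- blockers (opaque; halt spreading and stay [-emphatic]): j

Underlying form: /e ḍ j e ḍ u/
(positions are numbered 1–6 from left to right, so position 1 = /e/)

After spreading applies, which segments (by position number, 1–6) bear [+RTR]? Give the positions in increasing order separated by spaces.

From /ḍ/ at 2 rightward: 3 /j/ blocks.
From /ḍ/ at 2 leftward: 1 /e/ → [+RTR]; word edge.
From /ḍ/ at 5 rightward: 6 /u/ → [+RTR]; word edge.
From /ḍ/ at 5 leftward: 4 /e/ → [+RTR]; 3 /j/ blocks.

1 2 4 5 6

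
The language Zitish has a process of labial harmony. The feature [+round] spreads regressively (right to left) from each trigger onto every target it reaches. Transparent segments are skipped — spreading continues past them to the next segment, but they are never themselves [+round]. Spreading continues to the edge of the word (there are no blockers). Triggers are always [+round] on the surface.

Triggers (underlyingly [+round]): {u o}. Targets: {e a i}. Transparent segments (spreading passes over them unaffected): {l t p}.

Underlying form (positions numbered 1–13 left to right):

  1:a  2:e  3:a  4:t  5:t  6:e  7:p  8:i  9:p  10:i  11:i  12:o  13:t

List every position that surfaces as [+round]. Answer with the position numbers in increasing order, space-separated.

From /o/ at 12 leftward: 11 /i/ → [+round]; 10 /i/ → [+round]; 9 /p/ transparent; 8 /i/ → [+round]; 7 /p/ transparent; 6 /e/ → [+round]; 5 /t/ transparent; 4 /t/ transparent; 3 /a/ → [+round]; 2 /e/ → [+round]; 1 /a/ → [+round]; word edge.

1 2 3 6 8 10 11 12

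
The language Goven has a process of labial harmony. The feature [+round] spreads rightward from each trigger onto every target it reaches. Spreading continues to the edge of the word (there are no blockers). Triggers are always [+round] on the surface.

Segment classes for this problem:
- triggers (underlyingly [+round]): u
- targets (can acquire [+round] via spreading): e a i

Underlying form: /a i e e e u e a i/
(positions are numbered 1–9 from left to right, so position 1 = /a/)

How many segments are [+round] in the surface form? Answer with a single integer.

From /u/ at 6 rightward: 7 /e/ → [+round]; 8 /a/ → [+round]; 9 /i/ → [+round]; word edge.
Targets with no active source: positions 1 2 3 4 5 stay [-round].
[+round] positions on the surface: 6 7 8 9.

4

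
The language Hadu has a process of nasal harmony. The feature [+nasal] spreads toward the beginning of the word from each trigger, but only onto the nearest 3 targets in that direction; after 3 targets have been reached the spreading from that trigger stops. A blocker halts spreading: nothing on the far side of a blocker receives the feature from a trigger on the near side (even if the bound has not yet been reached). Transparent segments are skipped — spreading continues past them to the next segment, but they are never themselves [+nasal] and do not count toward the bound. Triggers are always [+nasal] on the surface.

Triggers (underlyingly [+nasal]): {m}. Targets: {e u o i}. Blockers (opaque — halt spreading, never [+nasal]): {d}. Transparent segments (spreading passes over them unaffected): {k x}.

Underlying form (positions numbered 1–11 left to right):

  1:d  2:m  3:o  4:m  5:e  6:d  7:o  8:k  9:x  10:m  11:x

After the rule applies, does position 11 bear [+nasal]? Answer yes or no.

no

From /m/ at 2 leftward: 1 /d/ blocks.
From /m/ at 4 leftward: 3 /o/ → [+nasal]; 2 /m/ is itself a trigger — this domain ends here.
From /m/ at 10 leftward: 9 /x/ transparent; 8 /k/ transparent; 7 /o/ → [+nasal]; 6 /d/ blocks.
Target with no active source: position 5 stays [-nasal].
[+nasal] positions on the surface: 2 3 4 7 10.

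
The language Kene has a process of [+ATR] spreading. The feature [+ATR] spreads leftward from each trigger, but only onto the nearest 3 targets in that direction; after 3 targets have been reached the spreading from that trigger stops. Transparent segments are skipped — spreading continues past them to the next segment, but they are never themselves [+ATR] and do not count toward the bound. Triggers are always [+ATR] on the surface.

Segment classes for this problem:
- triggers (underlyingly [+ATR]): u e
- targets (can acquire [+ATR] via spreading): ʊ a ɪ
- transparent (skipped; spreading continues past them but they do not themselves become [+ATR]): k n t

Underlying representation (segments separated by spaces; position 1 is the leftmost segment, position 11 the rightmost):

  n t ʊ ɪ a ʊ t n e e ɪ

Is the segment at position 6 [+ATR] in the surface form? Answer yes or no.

yes

From /e/ at 9 leftward: 8 /n/ transparent; 7 /t/ transparent; 6 /ʊ/ → [+ATR]; 5 /a/ → [+ATR]; 4 /ɪ/ → [+ATR]; bound reached.
From /e/ at 10 leftward: 9 /e/ is itself a trigger — this domain ends here.
Targets with no active source: positions 3 11 stay [-ATR].
[+ATR] positions on the surface: 4 5 6 9 10.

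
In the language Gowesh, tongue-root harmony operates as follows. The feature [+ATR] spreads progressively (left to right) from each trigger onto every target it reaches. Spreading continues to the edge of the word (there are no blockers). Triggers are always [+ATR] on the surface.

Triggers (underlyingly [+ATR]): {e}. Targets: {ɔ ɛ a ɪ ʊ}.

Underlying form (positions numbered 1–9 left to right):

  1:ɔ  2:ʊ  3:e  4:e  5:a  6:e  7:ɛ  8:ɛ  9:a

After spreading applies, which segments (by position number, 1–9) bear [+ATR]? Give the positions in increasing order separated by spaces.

From /e/ at 3 rightward: 4 /e/ is itself a trigger — this domain ends here.
From /e/ at 4 rightward: 5 /a/ → [+ATR]; 6 /e/ is itself a trigger — this domain ends here.
From /e/ at 6 rightward: 7 /ɛ/ → [+ATR]; 8 /ɛ/ → [+ATR]; 9 /a/ → [+ATR]; word edge.
Targets with no active source: positions 1 2 stay [-ATR].

3 4 5 6 7 8 9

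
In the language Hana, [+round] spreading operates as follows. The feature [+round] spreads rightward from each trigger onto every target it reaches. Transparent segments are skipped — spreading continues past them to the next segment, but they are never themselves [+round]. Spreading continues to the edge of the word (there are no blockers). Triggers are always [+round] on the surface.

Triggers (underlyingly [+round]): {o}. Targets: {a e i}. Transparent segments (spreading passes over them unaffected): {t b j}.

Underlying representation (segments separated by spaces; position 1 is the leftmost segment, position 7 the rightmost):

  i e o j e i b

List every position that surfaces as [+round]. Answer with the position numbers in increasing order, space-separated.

3 5 6

From /o/ at 3 rightward: 4 /j/ transparent; 5 /e/ → [+round]; 6 /i/ → [+round]; 7 /b/ transparent; word edge.
Targets with no active source: positions 1 2 stay [-round].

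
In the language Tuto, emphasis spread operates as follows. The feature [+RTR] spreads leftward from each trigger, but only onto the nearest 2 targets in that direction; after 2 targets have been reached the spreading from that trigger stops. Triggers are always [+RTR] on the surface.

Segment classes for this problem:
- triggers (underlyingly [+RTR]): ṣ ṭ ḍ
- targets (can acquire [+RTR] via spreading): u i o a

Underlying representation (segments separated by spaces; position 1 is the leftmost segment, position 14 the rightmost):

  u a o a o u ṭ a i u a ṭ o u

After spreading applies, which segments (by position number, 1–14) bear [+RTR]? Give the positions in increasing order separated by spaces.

5 6 7 10 11 12

From /ṭ/ at 7 leftward: 6 /u/ → [+RTR]; 5 /o/ → [+RTR]; bound reached.
From /ṭ/ at 12 leftward: 11 /a/ → [+RTR]; 10 /u/ → [+RTR]; bound reached.
Targets with no active source: positions 1 2 3 4 8 9 13 14 stay [-emphatic].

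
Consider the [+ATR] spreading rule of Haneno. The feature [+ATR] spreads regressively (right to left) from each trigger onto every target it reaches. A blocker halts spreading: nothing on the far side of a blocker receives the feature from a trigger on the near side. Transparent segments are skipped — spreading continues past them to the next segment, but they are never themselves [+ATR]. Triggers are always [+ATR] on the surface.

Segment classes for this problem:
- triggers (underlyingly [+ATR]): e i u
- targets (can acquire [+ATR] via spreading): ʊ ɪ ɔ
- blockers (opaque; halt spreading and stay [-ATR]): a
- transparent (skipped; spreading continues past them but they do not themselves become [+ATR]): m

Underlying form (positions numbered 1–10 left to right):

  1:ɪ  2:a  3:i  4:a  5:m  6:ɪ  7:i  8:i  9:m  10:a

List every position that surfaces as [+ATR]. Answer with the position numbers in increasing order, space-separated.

3 6 7 8

From /i/ at 3 leftward: 2 /a/ blocks.
From /i/ at 7 leftward: 6 /ɪ/ → [+ATR]; 5 /m/ transparent; 4 /a/ blocks.
From /i/ at 8 leftward: 7 /i/ is itself a trigger — this domain ends here.
Target with no active source: position 1 stays [-ATR].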